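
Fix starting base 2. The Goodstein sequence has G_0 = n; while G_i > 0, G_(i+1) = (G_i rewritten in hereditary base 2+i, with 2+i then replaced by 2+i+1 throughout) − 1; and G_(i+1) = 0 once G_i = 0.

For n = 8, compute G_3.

[0] 8 ≡ 2^(2 + 1) (base 2). Lift 3: 81. −1: 80.
[1] 80 ≡ 2·3^3 + 2·3^2 + 2·3 + 2 (base 3). Lift 4: 554. −1: 553.
[2] 553 ≡ 2·4^4 + 2·4^2 + 2·4 + 1 (base 4). Lift 5: 6311. −1: 6310.

6310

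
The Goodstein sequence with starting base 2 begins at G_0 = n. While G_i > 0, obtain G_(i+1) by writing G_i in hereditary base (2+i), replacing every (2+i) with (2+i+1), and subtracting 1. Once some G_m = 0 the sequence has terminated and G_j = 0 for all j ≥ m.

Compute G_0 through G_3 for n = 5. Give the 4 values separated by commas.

5, 27, 255, 467

(0) 5|_2 = 2^2 + 1 ↦ 3^3 + 1|_3 = 28 ⇒ 27
(1) 27|_3 = 3^3 ↦ 4^4|_4 = 256 ⇒ 255
(2) 255|_4 = 3·4^3 + 3·4^2 + 3·4 + 3 ↦ 3·5^3 + 3·5^2 + 3·5 + 3|_5 = 468 ⇒ 467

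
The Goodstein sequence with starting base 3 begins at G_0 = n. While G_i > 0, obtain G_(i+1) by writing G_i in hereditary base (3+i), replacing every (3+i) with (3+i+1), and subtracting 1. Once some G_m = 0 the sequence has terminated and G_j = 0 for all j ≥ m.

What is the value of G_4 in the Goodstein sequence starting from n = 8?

step 0: 8 = 2·3 + 2; sub 4 for 3: 2·4 + 2; = 10; G_1 = 10−1 = 9
step 1: 9 = 2·4 + 1; sub 5 for 4: 2·5 + 1; = 11; G_2 = 11−1 = 10
step 2: 10 = 2·5; sub 6 for 5: 2·6; = 12; G_3 = 12−1 = 11
step 3: 11 = 6 + 5; sub 7 for 6: 7 + 5; = 12; G_4 = 12−1 = 11

11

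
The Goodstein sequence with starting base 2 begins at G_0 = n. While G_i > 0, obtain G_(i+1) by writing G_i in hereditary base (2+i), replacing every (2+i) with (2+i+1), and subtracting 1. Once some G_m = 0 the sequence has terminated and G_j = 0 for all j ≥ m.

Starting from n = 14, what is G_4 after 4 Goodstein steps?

326591

14 —HB2→ 2^(2 + 1) + 2^2 + 2 —bump→ 3^(3 + 1) + 3^3 + 3 = 111 —(−1)→ 110
110 —HB3→ 3^(3 + 1) + 3^3 + 2 —bump→ 4^(4 + 1) + 4^4 + 2 = 1282 —(−1)→ 1281
1281 —HB4→ 4^(4 + 1) + 4^4 + 1 —bump→ 5^(5 + 1) + 5^5 + 1 = 18751 —(−1)→ 18750
18750 —HB5→ 5^(5 + 1) + 5^5 —bump→ 6^(6 + 1) + 6^6 = 326592 —(−1)→ 326591
326591 —HB6→ 6^(6 + 1) + 5·6^5 + 5·6^4 + 5·6^3 + 5·6^2 + 5·6 + 5 —bump→ 7^(7 + 1) + 5·7^5 + 5·7^4 + 5·7^3 + 5·7^2 + 5·7 + 5 = 5862841 —(−1)→ 5862840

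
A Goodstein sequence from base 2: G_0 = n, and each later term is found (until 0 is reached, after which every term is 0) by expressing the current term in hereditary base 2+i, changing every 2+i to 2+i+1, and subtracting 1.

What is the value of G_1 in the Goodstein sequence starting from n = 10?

10 —HB2→ 2^(2 + 1) + 2 —bump→ 3^(3 + 1) + 3 = 84 —(−1)→ 83
83 —HB3→ 3^(3 + 1) + 2 —bump→ 4^(4 + 1) + 2 = 1026 —(−1)→ 1025

83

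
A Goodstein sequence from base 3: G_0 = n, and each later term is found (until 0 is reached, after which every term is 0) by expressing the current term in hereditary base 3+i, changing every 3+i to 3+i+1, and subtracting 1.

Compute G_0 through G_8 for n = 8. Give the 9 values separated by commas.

G_0 = 8. HB_3(8) = 2·3 + 2. Bump = 10. G_1 = 9.
G_1 = 9. HB_4(9) = 2·4 + 1. Bump = 11. G_2 = 10.
G_2 = 10. HB_5(10) = 2·5. Bump = 12. G_3 = 11.
G_3 = 11. HB_6(11) = 6 + 5. Bump = 12. G_4 = 11.
G_4 = 11. HB_7(11) = 7 + 4. Bump = 12. G_5 = 11.
G_5 = 11. HB_8(11) = 8 + 3. Bump = 12. G_6 = 11.
G_6 = 11. HB_9(11) = 9 + 2. Bump = 12. G_7 = 11.
G_7 = 11. HB_10(11) = 10 + 1. Bump = 12. G_8 = 11.

8, 9, 10, 11, 11, 11, 11, 11, 11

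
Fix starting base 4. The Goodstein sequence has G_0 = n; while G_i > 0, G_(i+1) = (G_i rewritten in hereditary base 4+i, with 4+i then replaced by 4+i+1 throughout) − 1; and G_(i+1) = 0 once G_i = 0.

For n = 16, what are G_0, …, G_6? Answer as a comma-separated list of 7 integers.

16, 24, 27, 30, 33, 36, 39

[0] 16 ≡ 4^2 (base 4). Lift 5: 25. −1: 24.
[1] 24 ≡ 4·5 + 4 (base 5). Lift 6: 28. −1: 27.
[2] 27 ≡ 4·6 + 3 (base 6). Lift 7: 31. −1: 30.
[3] 30 ≡ 4·7 + 2 (base 7). Lift 8: 34. −1: 33.
[4] 33 ≡ 4·8 + 1 (base 8). Lift 9: 37. −1: 36.
[5] 36 ≡ 4·9 (base 9). Lift 10: 40. −1: 39.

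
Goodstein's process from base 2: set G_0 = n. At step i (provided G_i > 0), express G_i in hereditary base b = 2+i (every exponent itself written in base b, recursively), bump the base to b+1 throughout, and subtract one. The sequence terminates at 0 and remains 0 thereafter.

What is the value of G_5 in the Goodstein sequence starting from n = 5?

5 —HB2→ 2^2 + 1 —bump→ 3^3 + 1 = 28 —(−1)→ 27
27 —HB3→ 3^3 —bump→ 4^4 = 256 —(−1)→ 255
255 —HB4→ 3·4^3 + 3·4^2 + 3·4 + 3 —bump→ 3·5^3 + 3·5^2 + 3·5 + 3 = 468 —(−1)→ 467
467 —HB5→ 3·5^3 + 3·5^2 + 3·5 + 2 —bump→ 3·6^3 + 3·6^2 + 3·6 + 2 = 776 —(−1)→ 775
775 —HB6→ 3·6^3 + 3·6^2 + 3·6 + 1 —bump→ 3·7^3 + 3·7^2 + 3·7 + 1 = 1198 —(−1)→ 1197

1197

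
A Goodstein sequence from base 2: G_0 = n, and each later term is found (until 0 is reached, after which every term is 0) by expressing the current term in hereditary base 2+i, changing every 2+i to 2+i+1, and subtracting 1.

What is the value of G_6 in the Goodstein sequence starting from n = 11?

134217727

i=0: 11 = 2^(2 + 1) + 2 + 1 (b=2); 2→3: 3^(3 + 1) + 3 + 1 = 85; 85−1 = 84
i=1: 84 = 3^(3 + 1) + 3 (b=3); 3→4: 4^(4 + 1) + 4 = 1028; 1028−1 = 1027
i=2: 1027 = 4^(4 + 1) + 3 (b=4); 4→5: 5^(5 + 1) + 3 = 15628; 15628−1 = 15627
i=3: 15627 = 5^(5 + 1) + 2 (b=5); 5→6: 6^(6 + 1) + 2 = 279938; 279938−1 = 279937
i=4: 279937 = 6^(6 + 1) + 1 (b=6); 6→7: 7^(7 + 1) + 1 = 5764802; 5764802−1 = 5764801
i=5: 5764801 = 7^(7 + 1) (b=7); 7→8: 8^(8 + 1) = 134217728; 134217728−1 = 134217727
i=6: 134217727 = 7·8^8 + 7·8^7 + 7·8^6 + 7·8^5 + 7·8^4 + 7·8^3 + 7·8^2 + 7·8 + 7 (b=8); 8→9: 7·9^9 + 7·9^7 + 7·9^6 + 7·9^5 + 7·9^4 + 7·9^3 + 7·9^2 + 7·9 + 7 = 2749609303; 2749609303−1 = 2749609302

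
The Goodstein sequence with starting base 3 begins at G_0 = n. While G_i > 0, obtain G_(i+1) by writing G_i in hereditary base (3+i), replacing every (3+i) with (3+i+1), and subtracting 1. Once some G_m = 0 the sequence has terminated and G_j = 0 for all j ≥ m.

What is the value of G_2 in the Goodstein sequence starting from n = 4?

(0) 4|_3 = 3 + 1 ↦ 4 + 1|_4 = 5 ⇒ 4
(1) 4|_4 = 4 ↦ 5|_5 = 5 ⇒ 4
(2) 4|_5 = 4 ↦ 4|_6 = 4 ⇒ 3

4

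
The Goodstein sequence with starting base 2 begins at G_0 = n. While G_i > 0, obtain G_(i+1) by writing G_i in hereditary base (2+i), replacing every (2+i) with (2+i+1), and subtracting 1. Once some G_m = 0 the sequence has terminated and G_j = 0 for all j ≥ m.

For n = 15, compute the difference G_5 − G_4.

6261751

(0) 15|_2 = 2^(2 + 1) + 2^2 + 2 + 1 ↦ 3^(3 + 1) + 3^3 + 3 + 1|_3 = 112 ⇒ 111
(1) 111|_3 = 3^(3 + 1) + 3^3 + 3 ↦ 4^(4 + 1) + 4^4 + 4|_4 = 1284 ⇒ 1283
(2) 1283|_4 = 4^(4 + 1) + 4^4 + 3 ↦ 5^(5 + 1) + 5^5 + 3|_5 = 18753 ⇒ 18752
(3) 18752|_5 = 5^(5 + 1) + 5^5 + 2 ↦ 6^(6 + 1) + 6^6 + 2|_6 = 326594 ⇒ 326593
(4) 326593|_6 = 6^(6 + 1) + 6^6 + 1 ↦ 7^(7 + 1) + 7^7 + 1|_7 = 6588345 ⇒ 6588344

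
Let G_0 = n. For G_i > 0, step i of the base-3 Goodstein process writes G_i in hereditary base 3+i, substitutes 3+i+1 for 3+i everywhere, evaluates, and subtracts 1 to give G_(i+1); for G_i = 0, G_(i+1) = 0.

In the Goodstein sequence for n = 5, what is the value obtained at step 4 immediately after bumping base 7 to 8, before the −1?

step 0: 5 = 3 + 2; sub 4 for 3: 4 + 2; = 6; G_1 = 6−1 = 5
step 1: 5 = 4 + 1; sub 5 for 4: 5 + 1; = 6; G_2 = 6−1 = 5
step 2: 5 = 5; sub 6 for 5: 6; = 6; G_3 = 6−1 = 5
step 3: 5 = 5; sub 7 for 6: 5; = 5; G_4 = 5−1 = 4
step 4: 4 = 4; sub 8 for 7: 4; = 4; G_5 = 4−1 = 3

4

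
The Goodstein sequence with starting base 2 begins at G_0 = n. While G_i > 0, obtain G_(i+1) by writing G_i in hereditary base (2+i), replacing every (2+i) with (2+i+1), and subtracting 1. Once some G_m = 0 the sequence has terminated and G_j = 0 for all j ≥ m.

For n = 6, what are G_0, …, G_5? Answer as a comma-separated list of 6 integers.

6, 29, 257, 3125, 46655, 98039

base 2: 6 = 2^2 + 2; at 3: 3^3 + 3 = 30; next = 29
base 3: 29 = 3^3 + 2; at 4: 4^4 + 2 = 258; next = 257
base 4: 257 = 4^4 + 1; at 5: 5^5 + 1 = 3126; next = 3125
base 5: 3125 = 5^5; at 6: 6^6 = 46656; next = 46655
base 6: 46655 = 5·6^5 + 5·6^4 + 5·6^3 + 5·6^2 + 5·6 + 5; at 7: 5·7^5 + 5·7^4 + 5·7^3 + 5·7^2 + 5·7 + 5 = 98040; next = 98039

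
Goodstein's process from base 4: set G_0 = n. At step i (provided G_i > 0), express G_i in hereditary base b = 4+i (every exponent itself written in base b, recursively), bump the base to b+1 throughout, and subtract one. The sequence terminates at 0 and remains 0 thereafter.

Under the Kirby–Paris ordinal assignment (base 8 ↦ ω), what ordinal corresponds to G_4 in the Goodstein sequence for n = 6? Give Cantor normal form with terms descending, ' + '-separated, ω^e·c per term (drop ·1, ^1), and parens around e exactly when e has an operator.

6 —HB4→ 4 + 2 —bump→ 5 + 2 = 7 —(−1)→ 6
6 —HB5→ 5 + 1 —bump→ 6 + 1 = 7 —(−1)→ 6
6 —HB6→ 6 —bump→ 7 = 7 —(−1)→ 6
6 —HB7→ 6 —bump→ 6 = 6 —(−1)→ 5
5 —HB8→ 5 —bump→ 5 = 5 —(−1)→ 4

5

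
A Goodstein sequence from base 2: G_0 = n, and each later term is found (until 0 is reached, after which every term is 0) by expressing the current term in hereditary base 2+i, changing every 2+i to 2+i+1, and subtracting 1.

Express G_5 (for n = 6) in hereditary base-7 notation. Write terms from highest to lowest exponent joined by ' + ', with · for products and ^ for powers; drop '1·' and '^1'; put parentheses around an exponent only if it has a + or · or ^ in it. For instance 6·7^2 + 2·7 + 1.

step 0: 6 = 2^2 + 2; sub 3 for 2: 3^3 + 3; = 30; G_1 = 30−1 = 29
step 1: 29 = 3^3 + 2; sub 4 for 3: 4^4 + 2; = 258; G_2 = 258−1 = 257
step 2: 257 = 4^4 + 1; sub 5 for 4: 5^5 + 1; = 3126; G_3 = 3126−1 = 3125
step 3: 3125 = 5^5; sub 6 for 5: 6^6; = 46656; G_4 = 46656−1 = 46655
step 4: 46655 = 5·6^5 + 5·6^4 + 5·6^3 + 5·6^2 + 5·6 + 5; sub 7 for 6: 5·7^5 + 5·7^4 + 5·7^3 + 5·7^2 + 5·7 + 5; = 98040; G_5 = 98040−1 = 98039
step 5: 98039 = 5·7^5 + 5·7^4 + 5·7^3 + 5·7^2 + 5·7 + 4; sub 8 for 7: 5·8^5 + 5·8^4 + 5·8^3 + 5·8^2 + 5·8 + 4; = 187244; G_6 = 187244−1 = 187243

5·7^5 + 5·7^4 + 5·7^3 + 5·7^2 + 5·7 + 4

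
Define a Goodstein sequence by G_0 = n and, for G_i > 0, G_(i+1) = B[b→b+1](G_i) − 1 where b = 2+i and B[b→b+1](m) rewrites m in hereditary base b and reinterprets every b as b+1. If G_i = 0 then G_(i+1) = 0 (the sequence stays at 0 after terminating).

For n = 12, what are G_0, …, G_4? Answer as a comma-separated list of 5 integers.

G_0=12  [base 2] 2^(2 + 1) + 2^2  →[2↦3]→  3^(3 + 1) + 3^3 = 108  −1 ⇒ G_1=107
G_1=107  [base 3] 3^(3 + 1) + 2·3^2 + 2·3 + 2  →[3↦4]→  4^(4 + 1) + 2·4^2 + 2·4 + 2 = 1066  −1 ⇒ G_2=1065
G_2=1065  [base 4] 4^(4 + 1) + 2·4^2 + 2·4 + 1  →[4↦5]→  5^(5 + 1) + 2·5^2 + 2·5 + 1 = 15686  −1 ⇒ G_3=15685
G_3=15685  [base 5] 5^(5 + 1) + 2·5^2 + 2·5  →[5↦6]→  6^(6 + 1) + 2·6^2 + 2·6 = 280020  −1 ⇒ G_4=280019

12, 107, 1065, 15685, 280019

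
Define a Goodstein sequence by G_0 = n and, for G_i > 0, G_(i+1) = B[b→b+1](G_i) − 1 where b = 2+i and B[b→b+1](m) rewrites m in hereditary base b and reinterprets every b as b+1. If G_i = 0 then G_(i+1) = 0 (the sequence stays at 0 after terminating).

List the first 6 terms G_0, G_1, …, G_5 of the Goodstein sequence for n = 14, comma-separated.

14 —HB2→ 2^(2 + 1) + 2^2 + 2 —bump→ 3^(3 + 1) + 3^3 + 3 = 111 —(−1)→ 110
110 —HB3→ 3^(3 + 1) + 3^3 + 2 —bump→ 4^(4 + 1) + 4^4 + 2 = 1282 —(−1)→ 1281
1281 —HB4→ 4^(4 + 1) + 4^4 + 1 —bump→ 5^(5 + 1) + 5^5 + 1 = 18751 —(−1)→ 18750
18750 —HB5→ 5^(5 + 1) + 5^5 —bump→ 6^(6 + 1) + 6^6 = 326592 —(−1)→ 326591
326591 —HB6→ 6^(6 + 1) + 5·6^5 + 5·6^4 + 5·6^3 + 5·6^2 + 5·6 + 5 —bump→ 7^(7 + 1) + 5·7^5 + 5·7^4 + 5·7^3 + 5·7^2 + 5·7 + 5 = 5862841 —(−1)→ 5862840

14, 110, 1281, 18750, 326591, 5862840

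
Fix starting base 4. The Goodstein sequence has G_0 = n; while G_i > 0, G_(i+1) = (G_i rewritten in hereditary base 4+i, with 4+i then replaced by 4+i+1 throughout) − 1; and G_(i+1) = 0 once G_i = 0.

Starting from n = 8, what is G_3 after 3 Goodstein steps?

(0) 8|_4 = 2·4 ↦ 2·5|_5 = 10 ⇒ 9
(1) 9|_5 = 5 + 4 ↦ 6 + 4|_6 = 10 ⇒ 9
(2) 9|_6 = 6 + 3 ↦ 7 + 3|_7 = 10 ⇒ 9
(3) 9|_7 = 7 + 2 ↦ 8 + 2|_8 = 10 ⇒ 9

9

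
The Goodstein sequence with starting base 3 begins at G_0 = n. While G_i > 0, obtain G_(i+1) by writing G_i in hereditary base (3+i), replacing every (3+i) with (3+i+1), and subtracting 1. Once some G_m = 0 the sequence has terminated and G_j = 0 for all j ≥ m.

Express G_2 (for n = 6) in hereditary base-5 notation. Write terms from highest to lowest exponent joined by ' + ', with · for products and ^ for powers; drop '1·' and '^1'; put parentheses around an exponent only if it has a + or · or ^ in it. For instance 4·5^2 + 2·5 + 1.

G_0 = 6. HB_3(6) = 2·3. Bump = 8. G_1 = 7.
G_1 = 7. HB_4(7) = 4 + 3. Bump = 8. G_2 = 7.
G_2 = 7. HB_5(7) = 5 + 2. Bump = 8. G_3 = 7.

5 + 2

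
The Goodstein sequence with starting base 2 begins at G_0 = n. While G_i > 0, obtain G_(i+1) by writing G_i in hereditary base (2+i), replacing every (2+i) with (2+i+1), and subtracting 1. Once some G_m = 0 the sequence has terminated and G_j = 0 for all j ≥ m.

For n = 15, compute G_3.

base 2: 15 = 2^(2 + 1) + 2^2 + 2 + 1; at 3: 3^(3 + 1) + 3^3 + 3 + 1 = 112; next = 111
base 3: 111 = 3^(3 + 1) + 3^3 + 3; at 4: 4^(4 + 1) + 4^4 + 4 = 1284; next = 1283
base 4: 1283 = 4^(4 + 1) + 4^4 + 3; at 5: 5^(5 + 1) + 5^5 + 3 = 18753; next = 18752

18752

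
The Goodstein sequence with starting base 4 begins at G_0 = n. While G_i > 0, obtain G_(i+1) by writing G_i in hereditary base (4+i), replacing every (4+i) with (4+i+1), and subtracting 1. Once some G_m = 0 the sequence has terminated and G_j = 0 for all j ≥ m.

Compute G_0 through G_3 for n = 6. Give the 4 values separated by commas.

6, 6, 6, 6

[0] 6 ≡ 4 + 2 (base 4). Lift 5: 7. −1: 6.
[1] 6 ≡ 5 + 1 (base 5). Lift 6: 7. −1: 6.
[2] 6 ≡ 6 (base 6). Lift 7: 7. −1: 6.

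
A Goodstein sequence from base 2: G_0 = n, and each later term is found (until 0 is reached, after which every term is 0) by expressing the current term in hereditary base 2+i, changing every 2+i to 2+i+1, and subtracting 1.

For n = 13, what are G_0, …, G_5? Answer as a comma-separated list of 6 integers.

13, 108, 1279, 16092, 280711, 5765998

13 —HB2→ 2^(2 + 1) + 2^2 + 1 —bump→ 3^(3 + 1) + 3^3 + 1 = 109 —(−1)→ 108
108 —HB3→ 3^(3 + 1) + 3^3 —bump→ 4^(4 + 1) + 4^4 = 1280 —(−1)→ 1279
1279 —HB4→ 4^(4 + 1) + 3·4^3 + 3·4^2 + 3·4 + 3 —bump→ 5^(5 + 1) + 3·5^3 + 3·5^2 + 3·5 + 3 = 16093 —(−1)→ 16092
16092 —HB5→ 5^(5 + 1) + 3·5^3 + 3·5^2 + 3·5 + 2 —bump→ 6^(6 + 1) + 3·6^3 + 3·6^2 + 3·6 + 2 = 280712 —(−1)→ 280711
280711 —HB6→ 6^(6 + 1) + 3·6^3 + 3·6^2 + 3·6 + 1 —bump→ 7^(7 + 1) + 3·7^3 + 3·7^2 + 3·7 + 1 = 5765999 —(−1)→ 5765998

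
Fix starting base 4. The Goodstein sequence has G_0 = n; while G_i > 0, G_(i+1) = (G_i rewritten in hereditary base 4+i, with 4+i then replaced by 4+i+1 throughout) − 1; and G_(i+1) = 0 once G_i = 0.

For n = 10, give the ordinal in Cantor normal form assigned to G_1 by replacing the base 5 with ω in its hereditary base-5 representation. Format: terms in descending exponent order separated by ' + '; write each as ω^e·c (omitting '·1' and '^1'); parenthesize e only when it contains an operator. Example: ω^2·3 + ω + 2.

i=0: 10 = 2·4 + 2 (b=4); 4→5: 2·5 + 2 = 12; 12−1 = 11
i=1: 11 = 2·5 + 1 (b=5); 5→6: 2·6 + 1 = 13; 13−1 = 12

ω·2 + 1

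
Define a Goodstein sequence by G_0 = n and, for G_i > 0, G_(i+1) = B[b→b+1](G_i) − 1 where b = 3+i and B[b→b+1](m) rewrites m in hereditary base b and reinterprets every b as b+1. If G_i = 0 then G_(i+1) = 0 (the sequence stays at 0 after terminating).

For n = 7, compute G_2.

9

i=0: 7 = 2·3 + 1 (b=3); 3→4: 2·4 + 1 = 9; 9−1 = 8
i=1: 8 = 2·4 (b=4); 4→5: 2·5 = 10; 10−1 = 9
i=2: 9 = 5 + 4 (b=5); 5→6: 6 + 4 = 10; 10−1 = 9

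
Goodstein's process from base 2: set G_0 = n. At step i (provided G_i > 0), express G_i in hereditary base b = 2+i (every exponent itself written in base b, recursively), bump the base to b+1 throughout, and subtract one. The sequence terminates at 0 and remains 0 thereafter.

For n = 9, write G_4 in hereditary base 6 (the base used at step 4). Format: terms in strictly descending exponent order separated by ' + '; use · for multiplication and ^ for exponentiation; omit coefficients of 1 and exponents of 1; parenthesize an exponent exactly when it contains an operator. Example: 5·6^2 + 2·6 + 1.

G_0=9  [base 2] 2^(2 + 1) + 1  →[2↦3]→  3^(3 + 1) + 1 = 82  −1 ⇒ G_1=81
G_1=81  [base 3] 3^(3 + 1)  →[3↦4]→  4^(4 + 1) = 1024  −1 ⇒ G_2=1023
G_2=1023  [base 4] 3·4^4 + 3·4^3 + 3·4^2 + 3·4 + 3  →[4↦5]→  3·5^5 + 3·5^3 + 3·5^2 + 3·5 + 3 = 9843  −1 ⇒ G_3=9842
G_3=9842  [base 5] 3·5^5 + 3·5^3 + 3·5^2 + 3·5 + 2  →[5↦6]→  3·6^6 + 3·6^3 + 3·6^2 + 3·6 + 2 = 140744  −1 ⇒ G_4=140743
G_4=140743  [base 6] 3·6^6 + 3·6^3 + 3·6^2 + 3·6 + 1  →[6↦7]→  3·7^7 + 3·7^3 + 3·7^2 + 3·7 + 1 = 2471827  −1 ⇒ G_5=2471826

3·6^6 + 3·6^3 + 3·6^2 + 3·6 + 1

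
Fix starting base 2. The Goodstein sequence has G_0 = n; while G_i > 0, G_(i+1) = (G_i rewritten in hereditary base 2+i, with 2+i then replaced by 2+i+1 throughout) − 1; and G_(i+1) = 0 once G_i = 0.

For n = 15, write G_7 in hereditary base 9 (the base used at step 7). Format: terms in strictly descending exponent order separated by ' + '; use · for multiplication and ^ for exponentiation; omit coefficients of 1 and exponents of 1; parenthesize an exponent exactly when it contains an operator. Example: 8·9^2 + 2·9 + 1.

step 0: 15 = 2^(2 + 1) + 2^2 + 2 + 1; sub 3 for 2: 3^(3 + 1) + 3^3 + 3 + 1; = 112; G_1 = 112−1 = 111
step 1: 111 = 3^(3 + 1) + 3^3 + 3; sub 4 for 3: 4^(4 + 1) + 4^4 + 4; = 1284; G_2 = 1284−1 = 1283
step 2: 1283 = 4^(4 + 1) + 4^4 + 3; sub 5 for 4: 5^(5 + 1) + 5^5 + 3; = 18753; G_3 = 18753−1 = 18752
step 3: 18752 = 5^(5 + 1) + 5^5 + 2; sub 6 for 5: 6^(6 + 1) + 6^6 + 2; = 326594; G_4 = 326594−1 = 326593
step 4: 326593 = 6^(6 + 1) + 6^6 + 1; sub 7 for 6: 7^(7 + 1) + 7^7 + 1; = 6588345; G_5 = 6588345−1 = 6588344
step 5: 6588344 = 7^(7 + 1) + 7^7; sub 8 for 7: 8^(8 + 1) + 8^8; = 150994944; G_6 = 150994944−1 = 150994943
step 6: 150994943 = 8^(8 + 1) + 7·8^7 + 7·8^6 + 7·8^5 + 7·8^4 + 7·8^3 + 7·8^2 + 7·8 + 7; sub 9 for 8: 9^(9 + 1) + 7·9^7 + 7·9^6 + 7·9^5 + 7·9^4 + 7·9^3 + 7·9^2 + 7·9 + 7; = 3524450281; G_7 = 3524450281−1 = 3524450280
step 7: 3524450280 = 9^(9 + 1) + 7·9^7 + 7·9^6 + 7·9^5 + 7·9^4 + 7·9^3 + 7·9^2 + 7·9 + 6; sub 10 for 9: 10^(10 + 1) + 7·10^7 + 7·10^6 + 7·10^5 + 7·10^4 + 7·10^3 + 7·10^2 + 7·10 + 6; = 100077777776; G_8 = 100077777776−1 = 100077777775

9^(9 + 1) + 7·9^7 + 7·9^6 + 7·9^5 + 7·9^4 + 7·9^3 + 7·9^2 + 7·9 + 6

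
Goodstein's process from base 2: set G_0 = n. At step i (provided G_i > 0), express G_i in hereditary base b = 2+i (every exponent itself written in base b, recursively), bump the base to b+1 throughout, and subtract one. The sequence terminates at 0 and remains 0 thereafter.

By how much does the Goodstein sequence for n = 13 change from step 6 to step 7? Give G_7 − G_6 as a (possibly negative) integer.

3352567376

base 2: 13 = 2^(2 + 1) + 2^2 + 1; at 3: 3^(3 + 1) + 3^3 + 1 = 109; next = 108
base 3: 108 = 3^(3 + 1) + 3^3; at 4: 4^(4 + 1) + 4^4 = 1280; next = 1279
base 4: 1279 = 4^(4 + 1) + 3·4^3 + 3·4^2 + 3·4 + 3; at 5: 5^(5 + 1) + 3·5^3 + 3·5^2 + 3·5 + 3 = 16093; next = 16092
base 5: 16092 = 5^(5 + 1) + 3·5^3 + 3·5^2 + 3·5 + 2; at 6: 6^(6 + 1) + 3·6^3 + 3·6^2 + 3·6 + 2 = 280712; next = 280711
base 6: 280711 = 6^(6 + 1) + 3·6^3 + 3·6^2 + 3·6 + 1; at 7: 7^(7 + 1) + 3·7^3 + 3·7^2 + 3·7 + 1 = 5765999; next = 5765998
base 7: 5765998 = 7^(7 + 1) + 3·7^3 + 3·7^2 + 3·7; at 8: 8^(8 + 1) + 3·8^3 + 3·8^2 + 3·8 = 134219480; next = 134219479
base 8: 134219479 = 8^(8 + 1) + 3·8^3 + 3·8^2 + 2·8 + 7; at 9: 9^(9 + 1) + 3·9^3 + 3·9^2 + 2·9 + 7 = 3486786856; next = 3486786855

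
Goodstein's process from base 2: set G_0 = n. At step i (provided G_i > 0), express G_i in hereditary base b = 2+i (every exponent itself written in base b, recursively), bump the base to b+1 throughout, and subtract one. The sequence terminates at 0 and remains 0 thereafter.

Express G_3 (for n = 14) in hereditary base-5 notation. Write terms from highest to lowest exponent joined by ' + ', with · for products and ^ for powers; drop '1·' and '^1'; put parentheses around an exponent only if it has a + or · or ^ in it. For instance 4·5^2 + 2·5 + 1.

5^(5 + 1) + 5^5

G_0=14  [base 2] 2^(2 + 1) + 2^2 + 2  →[2↦3]→  3^(3 + 1) + 3^3 + 3 = 111  −1 ⇒ G_1=110
G_1=110  [base 3] 3^(3 + 1) + 3^3 + 2  →[3↦4]→  4^(4 + 1) + 4^4 + 2 = 1282  −1 ⇒ G_2=1281
G_2=1281  [base 4] 4^(4 + 1) + 4^4 + 1  →[4↦5]→  5^(5 + 1) + 5^5 + 1 = 18751  −1 ⇒ G_3=18750
G_3=18750  [base 5] 5^(5 + 1) + 5^5  →[5↦6]→  6^(6 + 1) + 6^6 = 326592  −1 ⇒ G_4=326591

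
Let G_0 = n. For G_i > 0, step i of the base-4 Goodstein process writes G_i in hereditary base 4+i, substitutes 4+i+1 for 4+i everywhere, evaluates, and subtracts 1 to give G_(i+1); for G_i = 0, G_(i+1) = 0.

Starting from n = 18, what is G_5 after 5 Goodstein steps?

58

G_0=18  [base 4] 4^2 + 2  →[4↦5]→  5^2 + 2 = 27  −1 ⇒ G_1=26
G_1=26  [base 5] 5^2 + 1  →[5↦6]→  6^2 + 1 = 37  −1 ⇒ G_2=36
G_2=36  [base 6] 6^2  →[6↦7]→  7^2 = 49  −1 ⇒ G_3=48
G_3=48  [base 7] 6·7 + 6  →[7↦8]→  6·8 + 6 = 54  −1 ⇒ G_4=53
G_4=53  [base 8] 6·8 + 5  →[8↦9]→  6·9 + 5 = 59  −1 ⇒ G_5=58
G_5=58  [base 9] 6·9 + 4  →[9↦10]→  6·10 + 4 = 64  −1 ⇒ G_6=63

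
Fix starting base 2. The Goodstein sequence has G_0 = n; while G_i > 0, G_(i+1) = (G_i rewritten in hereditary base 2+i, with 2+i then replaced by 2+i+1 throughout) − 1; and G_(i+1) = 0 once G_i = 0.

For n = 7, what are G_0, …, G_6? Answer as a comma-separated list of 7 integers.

7 —HB2→ 2^2 + 2 + 1 —bump→ 3^3 + 3 + 1 = 31 —(−1)→ 30
30 —HB3→ 3^3 + 3 —bump→ 4^4 + 4 = 260 —(−1)→ 259
259 —HB4→ 4^4 + 3 —bump→ 5^5 + 3 = 3128 —(−1)→ 3127
3127 —HB5→ 5^5 + 2 —bump→ 6^6 + 2 = 46658 —(−1)→ 46657
46657 —HB6→ 6^6 + 1 —bump→ 7^7 + 1 = 823544 —(−1)→ 823543
823543 —HB7→ 7^7 —bump→ 8^8 = 16777216 —(−1)→ 16777215

7, 30, 259, 3127, 46657, 823543, 16777215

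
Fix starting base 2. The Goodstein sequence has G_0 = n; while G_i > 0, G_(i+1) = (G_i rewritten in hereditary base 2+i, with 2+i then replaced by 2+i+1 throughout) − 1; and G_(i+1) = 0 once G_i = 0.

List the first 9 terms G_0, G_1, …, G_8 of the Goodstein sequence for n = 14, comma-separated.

14, 110, 1281, 18750, 326591, 5862840, 134404971, 3487116548, 100000555551

G_0=14  [base 2] 2^(2 + 1) + 2^2 + 2  →[2↦3]→  3^(3 + 1) + 3^3 + 3 = 111  −1 ⇒ G_1=110
G_1=110  [base 3] 3^(3 + 1) + 3^3 + 2  →[3↦4]→  4^(4 + 1) + 4^4 + 2 = 1282  −1 ⇒ G_2=1281
G_2=1281  [base 4] 4^(4 + 1) + 4^4 + 1  →[4↦5]→  5^(5 + 1) + 5^5 + 1 = 18751  −1 ⇒ G_3=18750
G_3=18750  [base 5] 5^(5 + 1) + 5^5  →[5↦6]→  6^(6 + 1) + 6^6 = 326592  −1 ⇒ G_4=326591
G_4=326591  [base 6] 6^(6 + 1) + 5·6^5 + 5·6^4 + 5·6^3 + 5·6^2 + 5·6 + 5  →[6↦7]→  7^(7 + 1) + 5·7^5 + 5·7^4 + 5·7^3 + 5·7^2 + 5·7 + 5 = 5862841  −1 ⇒ G_5=5862840
G_5=5862840  [base 7] 7^(7 + 1) + 5·7^5 + 5·7^4 + 5·7^3 + 5·7^2 + 5·7 + 4  →[7↦8]→  8^(8 + 1) + 5·8^5 + 5·8^4 + 5·8^3 + 5·8^2 + 5·8 + 4 = 134404972  −1 ⇒ G_6=134404971
G_6=134404971  [base 8] 8^(8 + 1) + 5·8^5 + 5·8^4 + 5·8^3 + 5·8^2 + 5·8 + 3  →[8↦9]→  9^(9 + 1) + 5·9^5 + 5·9^4 + 5·9^3 + 5·9^2 + 5·9 + 3 = 3487116549  −1 ⇒ G_7=3487116548
G_7=3487116548  [base 9] 9^(9 + 1) + 5·9^5 + 5·9^4 + 5·9^3 + 5·9^2 + 5·9 + 2  →[9↦10]→  10^(10 + 1) + 5·10^5 + 5·10^4 + 5·10^3 + 5·10^2 + 5·10 + 2 = 100000555552  −1 ⇒ G_8=100000555551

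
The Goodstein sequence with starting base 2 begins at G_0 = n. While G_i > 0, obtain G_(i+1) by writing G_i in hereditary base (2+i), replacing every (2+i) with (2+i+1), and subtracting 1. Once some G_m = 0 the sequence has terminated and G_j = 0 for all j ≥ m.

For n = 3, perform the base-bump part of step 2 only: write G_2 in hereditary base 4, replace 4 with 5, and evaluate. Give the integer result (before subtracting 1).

3 —HB2→ 2 + 1 —bump→ 3 + 1 = 4 —(−1)→ 3
3 —HB3→ 3 —bump→ 4 = 4 —(−1)→ 3
3 —HB4→ 3 —bump→ 3 = 3 —(−1)→ 2

3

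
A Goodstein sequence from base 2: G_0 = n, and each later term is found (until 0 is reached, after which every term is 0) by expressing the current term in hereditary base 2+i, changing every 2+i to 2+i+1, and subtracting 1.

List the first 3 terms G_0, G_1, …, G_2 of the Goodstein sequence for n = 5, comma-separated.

5, 27, 255

(0) 5|_2 = 2^2 + 1 ↦ 3^3 + 1|_3 = 28 ⇒ 27
(1) 27|_3 = 3^3 ↦ 4^4|_4 = 256 ⇒ 255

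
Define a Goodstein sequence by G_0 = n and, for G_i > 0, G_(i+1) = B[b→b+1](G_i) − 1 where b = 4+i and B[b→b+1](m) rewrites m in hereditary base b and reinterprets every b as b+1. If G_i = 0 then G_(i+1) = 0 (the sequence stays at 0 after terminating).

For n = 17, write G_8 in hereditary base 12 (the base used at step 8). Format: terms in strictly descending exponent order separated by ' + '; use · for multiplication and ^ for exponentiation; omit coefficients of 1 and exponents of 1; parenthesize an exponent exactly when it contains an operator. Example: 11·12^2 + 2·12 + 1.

i=0: 17 = 4^2 + 1 (b=4); 4→5: 5^2 + 1 = 26; 26−1 = 25
i=1: 25 = 5^2 (b=5); 5→6: 6^2 = 36; 36−1 = 35
i=2: 35 = 5·6 + 5 (b=6); 6→7: 5·7 + 5 = 40; 40−1 = 39
i=3: 39 = 5·7 + 4 (b=7); 7→8: 5·8 + 4 = 44; 44−1 = 43
i=4: 43 = 5·8 + 3 (b=8); 8→9: 5·9 + 3 = 48; 48−1 = 47
i=5: 47 = 5·9 + 2 (b=9); 9→10: 5·10 + 2 = 52; 52−1 = 51
i=6: 51 = 5·10 + 1 (b=10); 10→11: 5·11 + 1 = 56; 56−1 = 55
i=7: 55 = 5·11 (b=11); 11→12: 5·12 = 60; 60−1 = 59

4·12 + 11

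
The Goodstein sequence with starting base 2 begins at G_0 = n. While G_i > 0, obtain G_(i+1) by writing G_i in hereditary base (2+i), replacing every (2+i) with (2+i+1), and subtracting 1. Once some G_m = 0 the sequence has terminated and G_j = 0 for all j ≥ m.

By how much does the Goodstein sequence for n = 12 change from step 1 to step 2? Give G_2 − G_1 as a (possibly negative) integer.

G_0=12  [base 2] 2^(2 + 1) + 2^2  →[2↦3]→  3^(3 + 1) + 3^3 = 108  −1 ⇒ G_1=107
G_1=107  [base 3] 3^(3 + 1) + 2·3^2 + 2·3 + 2  →[3↦4]→  4^(4 + 1) + 2·4^2 + 2·4 + 2 = 1066  −1 ⇒ G_2=1065

958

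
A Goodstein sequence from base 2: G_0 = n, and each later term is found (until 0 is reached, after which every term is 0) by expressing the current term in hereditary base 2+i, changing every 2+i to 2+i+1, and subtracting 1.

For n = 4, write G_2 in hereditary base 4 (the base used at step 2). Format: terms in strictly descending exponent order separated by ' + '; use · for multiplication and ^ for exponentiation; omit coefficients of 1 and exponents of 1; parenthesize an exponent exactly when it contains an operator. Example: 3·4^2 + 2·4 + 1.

2·4^2 + 2·4 + 1

G_0 = 4. HB_2(4) = 2^2. Bump = 27. G_1 = 26.
G_1 = 26. HB_3(26) = 2·3^2 + 2·3 + 2. Bump = 42. G_2 = 41.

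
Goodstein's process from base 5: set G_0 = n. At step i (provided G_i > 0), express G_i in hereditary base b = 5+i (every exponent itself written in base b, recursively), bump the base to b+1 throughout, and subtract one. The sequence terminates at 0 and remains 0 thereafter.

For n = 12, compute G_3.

12 —HB5→ 2·5 + 2 —bump→ 2·6 + 2 = 14 —(−1)→ 13
13 —HB6→ 2·6 + 1 —bump→ 2·7 + 1 = 15 —(−1)→ 14
14 —HB7→ 2·7 —bump→ 2·8 = 16 —(−1)→ 15
15 —HB8→ 8 + 7 —bump→ 9 + 7 = 16 —(−1)→ 15

15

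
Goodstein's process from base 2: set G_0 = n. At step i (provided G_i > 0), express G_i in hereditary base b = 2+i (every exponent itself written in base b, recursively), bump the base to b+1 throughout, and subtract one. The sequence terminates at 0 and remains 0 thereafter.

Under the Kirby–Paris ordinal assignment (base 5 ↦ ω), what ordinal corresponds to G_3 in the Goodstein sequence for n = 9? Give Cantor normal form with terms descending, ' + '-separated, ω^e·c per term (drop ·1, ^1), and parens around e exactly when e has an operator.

ω^ω·3 + ω^3·3 + ω^2·3 + ω·3 + 2

step 0: 9 = 2^(2 + 1) + 1; sub 3 for 2: 3^(3 + 1) + 1; = 82; G_1 = 82−1 = 81
step 1: 81 = 3^(3 + 1); sub 4 for 3: 4^(4 + 1); = 1024; G_2 = 1024−1 = 1023
step 2: 1023 = 3·4^4 + 3·4^3 + 3·4^2 + 3·4 + 3; sub 5 for 4: 3·5^5 + 3·5^3 + 3·5^2 + 3·5 + 3; = 9843; G_3 = 9843−1 = 9842
step 3: 9842 = 3·5^5 + 3·5^3 + 3·5^2 + 3·5 + 2; sub 6 for 5: 3·6^6 + 3·6^3 + 3·6^2 + 3·6 + 2; = 140744; G_4 = 140744−1 = 140743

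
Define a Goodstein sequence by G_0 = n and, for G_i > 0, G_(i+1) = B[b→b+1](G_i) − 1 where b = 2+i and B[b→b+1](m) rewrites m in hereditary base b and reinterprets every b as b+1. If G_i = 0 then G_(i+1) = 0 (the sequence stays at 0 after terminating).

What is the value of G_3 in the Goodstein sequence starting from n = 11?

11 —HB2→ 2^(2 + 1) + 2 + 1 —bump→ 3^(3 + 1) + 3 + 1 = 85 —(−1)→ 84
84 —HB3→ 3^(3 + 1) + 3 —bump→ 4^(4 + 1) + 4 = 1028 —(−1)→ 1027
1027 —HB4→ 4^(4 + 1) + 3 —bump→ 5^(5 + 1) + 3 = 15628 —(−1)→ 15627
15627 —HB5→ 5^(5 + 1) + 2 —bump→ 6^(6 + 1) + 2 = 279938 —(−1)→ 279937

15627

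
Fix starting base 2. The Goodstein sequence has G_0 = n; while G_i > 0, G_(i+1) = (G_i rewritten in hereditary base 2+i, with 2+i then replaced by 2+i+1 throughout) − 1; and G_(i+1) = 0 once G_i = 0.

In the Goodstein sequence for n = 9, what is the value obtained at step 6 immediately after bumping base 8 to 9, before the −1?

1162263922

G_0 = 9. HB_2(9) = 2^(2 + 1) + 1. Bump = 82. G_1 = 81.
G_1 = 81. HB_3(81) = 3^(3 + 1). Bump = 1024. G_2 = 1023.
G_2 = 1023. HB_4(1023) = 3·4^4 + 3·4^3 + 3·4^2 + 3·4 + 3. Bump = 9843. G_3 = 9842.
G_3 = 9842. HB_5(9842) = 3·5^5 + 3·5^3 + 3·5^2 + 3·5 + 2. Bump = 140744. G_4 = 140743.
G_4 = 140743. HB_6(140743) = 3·6^6 + 3·6^3 + 3·6^2 + 3·6 + 1. Bump = 2471827. G_5 = 2471826.
G_5 = 2471826. HB_7(2471826) = 3·7^7 + 3·7^3 + 3·7^2 + 3·7. Bump = 50333400. G_6 = 50333399.
G_6 = 50333399. HB_8(50333399) = 3·8^8 + 3·8^3 + 3·8^2 + 2·8 + 7. Bump = 1162263922. G_7 = 1162263921.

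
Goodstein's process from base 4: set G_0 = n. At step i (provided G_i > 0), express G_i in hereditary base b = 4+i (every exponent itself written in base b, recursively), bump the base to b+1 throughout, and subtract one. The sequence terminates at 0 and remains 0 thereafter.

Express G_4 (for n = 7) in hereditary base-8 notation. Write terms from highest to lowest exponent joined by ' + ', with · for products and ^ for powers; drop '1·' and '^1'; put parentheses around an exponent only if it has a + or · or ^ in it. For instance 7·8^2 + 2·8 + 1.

7

[0] 7 ≡ 4 + 3 (base 4). Lift 5: 8. −1: 7.
[1] 7 ≡ 5 + 2 (base 5). Lift 6: 8. −1: 7.
[2] 7 ≡ 6 + 1 (base 6). Lift 7: 8. −1: 7.
[3] 7 ≡ 7 (base 7). Lift 8: 8. −1: 7.
[4] 7 ≡ 7 (base 8). Lift 9: 7. −1: 6.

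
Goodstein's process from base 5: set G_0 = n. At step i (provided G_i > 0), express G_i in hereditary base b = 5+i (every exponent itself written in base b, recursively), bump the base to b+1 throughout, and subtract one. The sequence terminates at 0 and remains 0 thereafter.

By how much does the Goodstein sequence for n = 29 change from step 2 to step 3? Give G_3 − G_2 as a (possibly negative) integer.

14

(0) 29|_5 = 5^2 + 4 ↦ 6^2 + 4|_6 = 40 ⇒ 39
(1) 39|_6 = 6^2 + 3 ↦ 7^2 + 3|_7 = 52 ⇒ 51
(2) 51|_7 = 7^2 + 2 ↦ 8^2 + 2|_8 = 66 ⇒ 65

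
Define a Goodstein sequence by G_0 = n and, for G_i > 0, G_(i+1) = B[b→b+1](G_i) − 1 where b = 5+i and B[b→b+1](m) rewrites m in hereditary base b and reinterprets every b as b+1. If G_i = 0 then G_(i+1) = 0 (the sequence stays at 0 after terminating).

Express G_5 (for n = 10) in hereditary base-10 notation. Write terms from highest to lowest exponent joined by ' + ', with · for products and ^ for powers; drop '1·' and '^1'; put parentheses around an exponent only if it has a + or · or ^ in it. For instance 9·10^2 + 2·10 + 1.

G_0 = 10. HB_5(10) = 2·5. Bump = 12. G_1 = 11.
G_1 = 11. HB_6(11) = 6 + 5. Bump = 12. G_2 = 11.
G_2 = 11. HB_7(11) = 7 + 4. Bump = 12. G_3 = 11.
G_3 = 11. HB_8(11) = 8 + 3. Bump = 12. G_4 = 11.
G_4 = 11. HB_9(11) = 9 + 2. Bump = 12. G_5 = 11.
G_5 = 11. HB_10(11) = 10 + 1. Bump = 12. G_6 = 11.

10 + 1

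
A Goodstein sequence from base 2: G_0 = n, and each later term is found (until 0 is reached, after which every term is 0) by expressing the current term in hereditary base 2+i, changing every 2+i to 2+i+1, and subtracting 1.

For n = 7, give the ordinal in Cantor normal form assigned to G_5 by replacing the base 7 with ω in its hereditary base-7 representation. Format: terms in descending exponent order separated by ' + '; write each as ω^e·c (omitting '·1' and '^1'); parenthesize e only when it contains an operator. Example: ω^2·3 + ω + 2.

G_0 = 7. HB_2(7) = 2^2 + 2 + 1. Bump = 31. G_1 = 30.
G_1 = 30. HB_3(30) = 3^3 + 3. Bump = 260. G_2 = 259.
G_2 = 259. HB_4(259) = 4^4 + 3. Bump = 3128. G_3 = 3127.
G_3 = 3127. HB_5(3127) = 5^5 + 2. Bump = 46658. G_4 = 46657.
G_4 = 46657. HB_6(46657) = 6^6 + 1. Bump = 823544. G_5 = 823543.
G_5 = 823543. HB_7(823543) = 7^7. Bump = 16777216. G_6 = 16777215.

ω^ω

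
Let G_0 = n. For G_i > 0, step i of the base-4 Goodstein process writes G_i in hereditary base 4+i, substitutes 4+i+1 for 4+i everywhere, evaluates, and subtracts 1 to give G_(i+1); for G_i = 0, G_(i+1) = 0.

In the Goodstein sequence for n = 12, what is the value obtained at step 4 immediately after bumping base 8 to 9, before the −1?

19

G_0=12  [base 4] 3·4  →[4↦5]→  3·5 = 15  −1 ⇒ G_1=14
G_1=14  [base 5] 2·5 + 4  →[5↦6]→  2·6 + 4 = 16  −1 ⇒ G_2=15
G_2=15  [base 6] 2·6 + 3  →[6↦7]→  2·7 + 3 = 17  −1 ⇒ G_3=16
G_3=16  [base 7] 2·7 + 2  →[7↦8]→  2·8 + 2 = 18  −1 ⇒ G_4=17
G_4=17  [base 8] 2·8 + 1  →[8↦9]→  2·9 + 1 = 19  −1 ⇒ G_5=18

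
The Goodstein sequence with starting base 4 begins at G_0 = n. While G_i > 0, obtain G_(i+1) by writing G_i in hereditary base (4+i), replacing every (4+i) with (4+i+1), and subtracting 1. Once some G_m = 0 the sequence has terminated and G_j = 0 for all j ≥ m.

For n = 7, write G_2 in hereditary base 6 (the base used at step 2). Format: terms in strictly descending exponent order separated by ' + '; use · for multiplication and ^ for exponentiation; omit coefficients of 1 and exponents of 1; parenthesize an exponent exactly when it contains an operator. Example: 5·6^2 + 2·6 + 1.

6 + 1

[0] 7 ≡ 4 + 3 (base 4). Lift 5: 8. −1: 7.
[1] 7 ≡ 5 + 2 (base 5). Lift 6: 8. −1: 7.
[2] 7 ≡ 6 + 1 (base 6). Lift 7: 8. −1: 7.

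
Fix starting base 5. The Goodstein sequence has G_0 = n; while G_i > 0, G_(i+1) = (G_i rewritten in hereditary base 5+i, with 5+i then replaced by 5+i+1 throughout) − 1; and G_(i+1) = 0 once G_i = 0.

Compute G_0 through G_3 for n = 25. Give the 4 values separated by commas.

G_0=25  [base 5] 5^2  →[5↦6]→  6^2 = 36  −1 ⇒ G_1=35
G_1=35  [base 6] 5·6 + 5  →[6↦7]→  5·7 + 5 = 40  −1 ⇒ G_2=39
G_2=39  [base 7] 5·7 + 4  →[7↦8]→  5·8 + 4 = 44  −1 ⇒ G_3=43

25, 35, 39, 43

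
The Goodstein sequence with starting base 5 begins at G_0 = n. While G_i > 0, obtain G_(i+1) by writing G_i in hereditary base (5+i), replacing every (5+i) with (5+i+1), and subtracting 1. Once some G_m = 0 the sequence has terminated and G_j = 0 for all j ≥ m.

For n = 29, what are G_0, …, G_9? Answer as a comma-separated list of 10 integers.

[0] 29 ≡ 5^2 + 4 (base 5). Lift 6: 40. −1: 39.
[1] 39 ≡ 6^2 + 3 (base 6). Lift 7: 52. −1: 51.
[2] 51 ≡ 7^2 + 2 (base 7). Lift 8: 66. −1: 65.
[3] 65 ≡ 8^2 + 1 (base 8). Lift 9: 82. −1: 81.
[4] 81 ≡ 9^2 (base 9). Lift 10: 100. −1: 99.
[5] 99 ≡ 9·10 + 9 (base 10). Lift 11: 108. −1: 107.
[6] 107 ≡ 9·11 + 8 (base 11). Lift 12: 116. −1: 115.
[7] 115 ≡ 9·12 + 7 (base 12). Lift 13: 124. −1: 123.
[8] 123 ≡ 9·13 + 6 (base 13). Lift 14: 132. −1: 131.

29, 39, 51, 65, 81, 99, 107, 115, 123, 131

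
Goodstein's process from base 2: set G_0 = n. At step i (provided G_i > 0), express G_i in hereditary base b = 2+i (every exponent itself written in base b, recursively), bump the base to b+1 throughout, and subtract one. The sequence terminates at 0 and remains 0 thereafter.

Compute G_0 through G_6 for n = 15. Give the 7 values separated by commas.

15, 111, 1283, 18752, 326593, 6588344, 150994943

base 2: 15 = 2^(2 + 1) + 2^2 + 2 + 1; at 3: 3^(3 + 1) + 3^3 + 3 + 1 = 112; next = 111
base 3: 111 = 3^(3 + 1) + 3^3 + 3; at 4: 4^(4 + 1) + 4^4 + 4 = 1284; next = 1283
base 4: 1283 = 4^(4 + 1) + 4^4 + 3; at 5: 5^(5 + 1) + 5^5 + 3 = 18753; next = 18752
base 5: 18752 = 5^(5 + 1) + 5^5 + 2; at 6: 6^(6 + 1) + 6^6 + 2 = 326594; next = 326593
base 6: 326593 = 6^(6 + 1) + 6^6 + 1; at 7: 7^(7 + 1) + 7^7 + 1 = 6588345; next = 6588344
base 7: 6588344 = 7^(7 + 1) + 7^7; at 8: 8^(8 + 1) + 8^8 = 150994944; next = 150994943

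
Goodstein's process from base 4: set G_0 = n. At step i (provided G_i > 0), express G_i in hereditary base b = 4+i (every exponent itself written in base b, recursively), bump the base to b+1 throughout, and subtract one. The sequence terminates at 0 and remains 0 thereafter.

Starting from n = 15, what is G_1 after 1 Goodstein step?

G_0 = 15. HB_4(15) = 3·4 + 3. Bump = 18. G_1 = 17.
G_1 = 17. HB_5(17) = 3·5 + 2. Bump = 20. G_2 = 19.

17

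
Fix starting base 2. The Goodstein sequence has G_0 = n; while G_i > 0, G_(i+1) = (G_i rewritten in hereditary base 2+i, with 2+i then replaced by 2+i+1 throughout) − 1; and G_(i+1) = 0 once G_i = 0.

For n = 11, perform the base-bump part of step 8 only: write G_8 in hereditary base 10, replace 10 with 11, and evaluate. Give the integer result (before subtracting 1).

base 2: 11 = 2^(2 + 1) + 2 + 1; at 3: 3^(3 + 1) + 3 + 1 = 85; next = 84
base 3: 84 = 3^(3 + 1) + 3; at 4: 4^(4 + 1) + 4 = 1028; next = 1027
base 4: 1027 = 4^(4 + 1) + 3; at 5: 5^(5 + 1) + 3 = 15628; next = 15627
base 5: 15627 = 5^(5 + 1) + 2; at 6: 6^(6 + 1) + 2 = 279938; next = 279937
base 6: 279937 = 6^(6 + 1) + 1; at 7: 7^(7 + 1) + 1 = 5764802; next = 5764801
base 7: 5764801 = 7^(7 + 1); at 8: 8^(8 + 1) = 134217728; next = 134217727
base 8: 134217727 = 7·8^8 + 7·8^7 + 7·8^6 + 7·8^5 + 7·8^4 + 7·8^3 + 7·8^2 + 7·8 + 7; at 9: 7·9^9 + 7·9^7 + 7·9^6 + 7·9^5 + 7·9^4 + 7·9^3 + 7·9^2 + 7·9 + 7 = 2749609303; next = 2749609302
base 9: 2749609302 = 7·9^9 + 7·9^7 + 7·9^6 + 7·9^5 + 7·9^4 + 7·9^3 + 7·9^2 + 7·9 + 6; at 10: 7·10^10 + 7·10^7 + 7·10^6 + 7·10^5 + 7·10^4 + 7·10^3 + 7·10^2 + 7·10 + 6 = 70077777776; next = 70077777775

1997331745491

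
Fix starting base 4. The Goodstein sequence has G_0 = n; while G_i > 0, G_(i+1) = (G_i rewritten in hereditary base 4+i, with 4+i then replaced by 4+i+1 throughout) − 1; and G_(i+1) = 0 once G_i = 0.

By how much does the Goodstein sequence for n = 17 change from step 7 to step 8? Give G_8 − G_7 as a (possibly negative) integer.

4

i=0: 17 = 4^2 + 1 (b=4); 4→5: 5^2 + 1 = 26; 26−1 = 25
i=1: 25 = 5^2 (b=5); 5→6: 6^2 = 36; 36−1 = 35
i=2: 35 = 5·6 + 5 (b=6); 6→7: 5·7 + 5 = 40; 40−1 = 39
i=3: 39 = 5·7 + 4 (b=7); 7→8: 5·8 + 4 = 44; 44−1 = 43
i=4: 43 = 5·8 + 3 (b=8); 8→9: 5·9 + 3 = 48; 48−1 = 47
i=5: 47 = 5·9 + 2 (b=9); 9→10: 5·10 + 2 = 52; 52−1 = 51
i=6: 51 = 5·10 + 1 (b=10); 10→11: 5·11 + 1 = 56; 56−1 = 55
i=7: 55 = 5·11 (b=11); 11→12: 5·12 = 60; 60−1 = 59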